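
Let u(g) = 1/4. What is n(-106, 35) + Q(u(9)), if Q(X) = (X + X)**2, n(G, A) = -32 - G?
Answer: 297/4 ≈ 74.250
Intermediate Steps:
u(g) = 1/4
Q(X) = 4*X**2 (Q(X) = (2*X)**2 = 4*X**2)
n(-106, 35) + Q(u(9)) = (-32 - 1*(-106)) + 4*(1/4)**2 = (-32 + 106) + 4*(1/16) = 74 + 1/4 = 297/4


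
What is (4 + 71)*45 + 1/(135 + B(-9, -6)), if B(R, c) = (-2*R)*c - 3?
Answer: 81001/24 ≈ 3375.0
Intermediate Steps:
B(R, c) = -3 - 2*R*c (B(R, c) = -2*R*c - 3 = -3 - 2*R*c)
(4 + 71)*45 + 1/(135 + B(-9, -6)) = (4 + 71)*45 + 1/(135 + (-3 - 2*(-9)*(-6))) = 75*45 + 1/(135 + (-3 - 108)) = 3375 + 1/(135 - 111) = 3375 + 1/24 = 81001/24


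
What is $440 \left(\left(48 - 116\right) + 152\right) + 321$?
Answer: $37281$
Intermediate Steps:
$440 \left(\left(48 - 116\right) + 152\right) + 321 = 440 \left(-68 + 152\right) + 321 = 440 \cdot 84 + 321 = 36960 + 321 = 37281$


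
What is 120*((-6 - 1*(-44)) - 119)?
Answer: -9720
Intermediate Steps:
120*((-6 - 1*(-44)) - 119) = 120*((-6 + 44) - 119) = 120*(38 - 119) = 120*(-81) = -9720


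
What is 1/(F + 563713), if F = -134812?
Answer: 1/428901 ≈ 2.3315e-6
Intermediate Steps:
1/(F + 563713) = 1/(-134812 + 563713) = 1/428901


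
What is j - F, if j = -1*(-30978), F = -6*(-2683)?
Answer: 14880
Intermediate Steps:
F = 16098
j = 30978
j - F = 30978 - 1*16098 = 30978 - 16098 = 14880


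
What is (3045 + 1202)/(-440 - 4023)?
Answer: -4247/4463 ≈ -0.95160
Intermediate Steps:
(3045 + 1202)/(-440 - 4023) = 4247/(-4463) = 4247*(-1/4463) = -4247/4463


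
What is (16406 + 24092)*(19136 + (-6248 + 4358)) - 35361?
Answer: 698393147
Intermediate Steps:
(16406 + 24092)*(19136 + (-6248 + 4358)) - 35361 = 40498*(19136 - 1890) - 35361 = 40498*17246 - 35361 = 698428508 - 35361 = 698393147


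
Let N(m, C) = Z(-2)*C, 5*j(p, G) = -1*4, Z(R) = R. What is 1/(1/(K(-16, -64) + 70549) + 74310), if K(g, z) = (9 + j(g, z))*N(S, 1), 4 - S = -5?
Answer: 352663/26206387535 ≈ 1.3457e-5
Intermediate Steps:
S = 9 (S = 4 - 1*(-5) = 4 + 5 = 9)
j(p, G) = -⅘ (j(p, G) = (-1*4)/5 = (⅕)*(-4) = -⅘)
N(m, C) = -2*C
K(g, z) = -82/5 (K(g, z) = (9 - ⅘)*(-2*1) = (41/5)*(-2) = -82/5)
1/(1/(K(-16, -64) + 70549) + 74310) = 1/(1/(-82/5 + 70549) + 74310) = 1/(1/(352663/5) + 74310) = 1/(5/352663 + 74310) = 1/(26206387535/352663) = 352663/26206387535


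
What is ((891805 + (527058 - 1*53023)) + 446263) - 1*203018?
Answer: 1609085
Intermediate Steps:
((891805 + (527058 - 1*53023)) + 446263) - 1*203018 = ((891805 + (527058 - 53023)) + 446263) - 203018 = ((891805 + 474035) + 446263) - 203018 = (1365840 + 446263) - 203018 = 1812103 - 203018 = 1609085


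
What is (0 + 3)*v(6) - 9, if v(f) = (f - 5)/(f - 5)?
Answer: -6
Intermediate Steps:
v(f) = 1 (v(f) = (-5 + f)/(-5 + f) = 1)
(0 + 3)*v(6) - 9 = (0 + 3)*1 - 9 = 3*1 - 9 = 3 - 9 = -6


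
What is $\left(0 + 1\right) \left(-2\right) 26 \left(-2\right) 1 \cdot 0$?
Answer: $0$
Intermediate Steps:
$\left(0 + 1\right) \left(-2\right) 26 \left(-2\right) 1 \cdot 0 = 1 \left(-2\right) 26 \left(\left(-2\right) 0\right) = \left(-2\right) 26 \cdot 0 = \left(-52\right) 0 = 0$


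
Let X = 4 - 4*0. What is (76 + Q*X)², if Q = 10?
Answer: 13456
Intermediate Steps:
X = 4 (X = 4 + 0 = 4)
(76 + Q*X)² = (76 + 10*4)² = (76 + 40)² = 116² = 13456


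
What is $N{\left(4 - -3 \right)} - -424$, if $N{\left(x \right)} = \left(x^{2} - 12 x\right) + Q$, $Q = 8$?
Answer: $397$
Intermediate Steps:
$N{\left(x \right)} = 8 + x^{2} - 12 x$ ($N{\left(x \right)} = \left(x^{2} - 12 x\right) + 8 = 8 + x^{2} - 12 x$)
$N{\left(4 - -3 \right)} - -424 = \left(8 + \left(4 - -3\right)^{2} - 12 \left(4 - -3\right)\right) - -424 = \left(8 + \left(4 + 3\right)^{2} - 12 \left(4 + 3\right)\right) + 424 = \left(8 + 7^{2} - 84\right) + 424 = \left(8 + 49 - 84\right) + 424 = -27 + 424 = 397$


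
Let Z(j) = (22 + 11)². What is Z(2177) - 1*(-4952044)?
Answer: 4953133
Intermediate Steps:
Z(j) = 1089 (Z(j) = 33² = 1089)
Z(2177) - 1*(-4952044) = 1089 - 1*(-4952044) = 1089 + 4952044 = 4953133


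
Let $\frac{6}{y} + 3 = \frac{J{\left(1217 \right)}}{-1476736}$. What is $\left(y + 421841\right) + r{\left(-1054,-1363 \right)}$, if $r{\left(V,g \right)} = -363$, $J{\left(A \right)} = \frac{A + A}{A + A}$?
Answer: $\frac{1867226768486}{4430209} \approx 4.2148 \cdot 10^{5}$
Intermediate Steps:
$J{\left(A \right)} = 1$ ($J{\left(A \right)} = \frac{2 A}{2 A} = 2 A \frac{1}{2 A} = 1$)
$y = - \frac{8860416}{4430209}$ ($y = \frac{6}{-3 + 1 \frac{1}{-1476736}} = \frac{6}{-3 + 1 \left(- \frac{1}{1476736}\right)} = \frac{6}{-3 - \frac{1}{1476736}} = \frac{6}{- \frac{4430209}{1476736}} = 6 \left(- \frac{1476736}{4430209}\right) = - \frac{8860416}{4430209} \approx -2.0$)
$\left(y + 421841\right) + r{\left(-1054,-1363 \right)} = \left(- \frac{8860416}{4430209} + 421841\right) - 363 = \frac{1868834934353}{4430209} - 363 = \frac{1867226768486}{4430209}$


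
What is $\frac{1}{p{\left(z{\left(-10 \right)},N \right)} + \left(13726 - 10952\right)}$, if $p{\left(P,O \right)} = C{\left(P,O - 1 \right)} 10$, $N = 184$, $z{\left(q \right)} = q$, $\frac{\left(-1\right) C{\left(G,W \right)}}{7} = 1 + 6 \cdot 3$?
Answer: $\frac{1}{1444} \approx 0.00069252$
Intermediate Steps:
$C{\left(G,W \right)} = -133$ ($C{\left(G,W \right)} = - 7 \left(1 + 6 \cdot 3\right) = - 7 \left(1 + 18\right) = \left(-7\right) 19 = -133$)
$p{\left(P,O \right)} = -1330$ ($p{\left(P,O \right)} = \left(-133\right) 10 = -1330$)
$\frac{1}{p{\left(z{\left(-10 \right)},N \right)} + \left(13726 - 10952\right)} = \frac{1}{-1330 + \left(13726 - 10952\right)} = \frac{1}{-1330 + 2774} = \frac{1}{1444}$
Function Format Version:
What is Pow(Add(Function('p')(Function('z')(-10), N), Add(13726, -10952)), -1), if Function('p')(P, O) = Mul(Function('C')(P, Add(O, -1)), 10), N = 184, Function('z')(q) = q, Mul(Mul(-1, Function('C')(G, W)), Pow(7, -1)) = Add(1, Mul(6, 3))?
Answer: Rational(1, 1444) ≈ 0.00069252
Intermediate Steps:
Function('C')(G, W) = -133 (Function('C')(G, W) = Mul(-7, Add(1, Mul(6, 3))) = Mul(-7, Add(1, 18)) = Mul(-7, 19) = -133)
Function('p')(P, O) = -1330 (Function('p')(P, O) = Mul(-133, 10) = -1330)
Pow(Add(Function('p')(Function('z')(-10), N), Add(13726, -10952)), -1) = Pow(Add(-1330, Add(13726, -10952)), -1) = Pow(Add(-1330, 2774), -1) = Pow(1444, -1) = Rational(1, 1444)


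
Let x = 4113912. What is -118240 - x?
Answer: -4232152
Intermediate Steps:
-118240 - x = -118240 - 1*4113912 = -118240 - 4113912 = -4232152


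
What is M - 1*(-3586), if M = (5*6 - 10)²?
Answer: 3986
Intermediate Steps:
M = 400 (M = (30 - 10)² = 20² = 400)
M - 1*(-3586) = 400 - 1*(-3586) = 400 + 3586 = 3986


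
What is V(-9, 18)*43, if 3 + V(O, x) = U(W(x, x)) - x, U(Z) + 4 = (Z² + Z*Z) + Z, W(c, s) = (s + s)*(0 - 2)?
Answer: 441653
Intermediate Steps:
W(c, s) = -4*s (W(c, s) = (2*s)*(-2) = -4*s)
U(Z) = -4 + Z + 2*Z² (U(Z) = -4 + ((Z² + Z*Z) + Z) = -4 + ((Z² + Z²) + Z) = -4 + (2*Z² + Z) = -4 + (Z + 2*Z²) = -4 + Z + 2*Z²)
V(O, x) = -7 - 5*x + 32*x² (V(O, x) = -3 + ((-4 - 4*x + 2*(-4*x)²) - x) = -3 + ((-4 - 4*x + 2*(16*x²)) - x) = -3 + ((-4 - 4*x + 32*x²) - x) = -3 + (-4 - 5*x + 32*x²) = -7 - 5*x + 32*x²)
V(-9, 18)*43 = (-7 - 5*18 + 32*18²)*43 = (-7 - 90 + 32*324)*43 = (-7 - 90 + 10368)*43 = 10271*43 = 441653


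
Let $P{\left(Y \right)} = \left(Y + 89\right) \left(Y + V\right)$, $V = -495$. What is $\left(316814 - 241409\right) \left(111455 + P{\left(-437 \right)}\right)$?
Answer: $32860820355$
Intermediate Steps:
$P{\left(Y \right)} = \left(-495 + Y\right) \left(89 + Y\right)$ ($P{\left(Y \right)} = \left(Y + 89\right) \left(Y - 495\right) = \left(89 + Y\right) \left(-495 + Y\right) = \left(-495 + Y\right) \left(89 + Y\right)$)
$\left(316814 - 241409\right) \left(111455 + P{\left(-437 \right)}\right) = \left(316814 - 241409\right) \left(111455 - \left(-133367 - 190969\right)\right) = 75405 \left(111455 + \left(-44055 + 190969 + 177422\right)\right) = 75405 \left(111455 + 324336\right) = 75405 \cdot 435791 = 32860820355$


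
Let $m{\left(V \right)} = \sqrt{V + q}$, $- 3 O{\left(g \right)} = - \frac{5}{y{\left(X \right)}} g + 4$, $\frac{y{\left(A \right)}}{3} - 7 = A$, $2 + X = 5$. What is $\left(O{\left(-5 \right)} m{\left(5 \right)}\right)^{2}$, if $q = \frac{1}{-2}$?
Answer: $\frac{841}{72} \approx 11.681$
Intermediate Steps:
$X = 3$ ($X = -2 + 5 = 3$)
$y{\left(A \right)} = 21 + 3 A$
$q = - \frac{1}{2} \approx -0.5$
$O{\left(g \right)} = - \frac{4}{3} + \frac{g}{18}$ ($O{\left(g \right)} = - \frac{- \frac{5}{21 + 3 \cdot 3} g + 4}{3} = - \frac{- \frac{5}{21 + 9} g + 4}{3} = - \frac{- \frac{5}{30} g + 4}{3} = - \frac{\left(-5\right) \frac{1}{30} g + 4}{3} = - \frac{- \frac{g}{6} + 4}{3} = - \frac{4 - \frac{g}{6}}{3} = - \frac{4}{3} + \frac{g}{18}$)
$m{\left(V \right)} = \sqrt{- \frac{1}{2} + V}$ ($m{\left(V \right)} = \sqrt{V - \frac{1}{2}} = \sqrt{- \frac{1}{2} + V}$)
$\left(O{\left(-5 \right)} m{\left(5 \right)}\right)^{2} = \left(\left(- \frac{4}{3} + \frac{1}{18} \left(-5\right)\right) \frac{\sqrt{-2 + 4 \cdot 5}}{2}\right)^{2} = \left(\left(- \frac{4}{3} - \frac{5}{18}\right) \frac{\sqrt{-2 + 20}}{2}\right)^{2} = \left(- \frac{29 \frac{\sqrt{18}}{2}}{18}\right)^{2} = \left(- \frac{29 \frac{3 \sqrt{2}}{2}}{18}\right)^{2} = \left(- \frac{29 \sqrt{2}}{12}\right)^{2} = \frac{841}{72}$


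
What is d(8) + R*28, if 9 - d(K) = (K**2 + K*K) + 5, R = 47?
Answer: 1192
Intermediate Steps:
d(K) = 4 - 2*K**2 (d(K) = 9 - ((K**2 + K*K) + 5) = 9 - ((K**2 + K**2) + 5) = 9 - (2*K**2 + 5) = 9 - (5 + 2*K**2) = 9 + (-5 - 2*K**2) = 4 - 2*K**2)
d(8) + R*28 = (4 - 2*8**2) + 47*28 = (4 - 2*64) + 1316 = (4 - 128) + 1316 = -124 + 1316 = 1192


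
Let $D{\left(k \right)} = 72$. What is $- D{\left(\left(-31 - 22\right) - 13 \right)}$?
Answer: $-72$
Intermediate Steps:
$- D{\left(\left(-31 - 22\right) - 13 \right)} = \left(-1\right) 72 = -72$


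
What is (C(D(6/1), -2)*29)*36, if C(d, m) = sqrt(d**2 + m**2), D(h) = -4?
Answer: 2088*sqrt(5) ≈ 4668.9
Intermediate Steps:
(C(D(6/1), -2)*29)*36 = (sqrt((-4)**2 + (-2)**2)*29)*36 = (sqrt(16 + 4)*29)*36 = (sqrt(20)*29)*36 = ((2*sqrt(5))*29)*36 = (58*sqrt(5))*36 = 2088*sqrt(5)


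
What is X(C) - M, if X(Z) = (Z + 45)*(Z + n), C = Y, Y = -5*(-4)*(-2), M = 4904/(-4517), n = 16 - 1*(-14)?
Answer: -220946/4517 ≈ -48.914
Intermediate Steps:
n = 30 (n = 16 + 14 = 30)
M = -4904/4517 (M = 4904*(-1/4517) = -4904/4517 ≈ -1.0857)
Y = -40 (Y = 20*(-2) = -40)
C = -40
X(Z) = (30 + Z)*(45 + Z) (X(Z) = (Z + 45)*(Z + 30) = (45 + Z)*(30 + Z) = (30 + Z)*(45 + Z))
X(C) - M = (1350 + (-40)² + 75*(-40)) - 1*(-4904/4517) = (1350 + 1600 - 3000) + 4904/4517 = -50 + 4904/4517 = -220946/4517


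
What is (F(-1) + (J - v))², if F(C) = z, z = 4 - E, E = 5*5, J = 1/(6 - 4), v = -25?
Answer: 81/4 ≈ 20.250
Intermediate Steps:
J = ½ (J = 1/2 = ½ ≈ 0.50000)
E = 25
z = -21 (z = 4 - 1*25 = 4 - 25 = -21)
F(C) = -21
(F(-1) + (J - v))² = (-21 + (½ - 1*(-25)))² = (-21 + (½ + 25))² = (-21 + 51/2)² = (9/2)² = 81/4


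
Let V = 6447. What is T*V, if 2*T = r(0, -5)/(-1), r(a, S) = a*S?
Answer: 0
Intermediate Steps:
r(a, S) = S*a
T = 0 (T = (-5*0/(-1))/2 = (0*(-1))/2 = (½)*0 = 0)
T*V = 0*6447 = 0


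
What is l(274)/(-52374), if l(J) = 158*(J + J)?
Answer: -43292/26187 ≈ -1.6532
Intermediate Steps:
l(J) = 316*J (l(J) = 158*(2*J) = 316*J)
l(274)/(-52374) = (316*274)/(-52374) = 86584*(-1/52374) = -43292/26187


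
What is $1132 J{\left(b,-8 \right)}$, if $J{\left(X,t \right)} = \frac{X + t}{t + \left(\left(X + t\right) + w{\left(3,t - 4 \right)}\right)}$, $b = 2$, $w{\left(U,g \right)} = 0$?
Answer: $\frac{3396}{7} \approx 485.14$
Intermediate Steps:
$J{\left(X,t \right)} = \frac{X + t}{X + 2 t}$ ($J{\left(X,t \right)} = \frac{X + t}{t + \left(\left(X + t\right) + 0\right)} = \frac{X + t}{t + \left(X + t\right)} = \frac{X + t}{X + 2 t}$)
$1132 J{\left(b,-8 \right)} = 1132 \frac{2 - 8}{2 + 2 \left(-8\right)} = 1132 \frac{1}{2 - 16} \left(-6\right) = 1132 \frac{1}{-14} \left(-6\right) = 1132 \left(\left(- \frac{1}{14}\right) \left(-6\right)\right) = 1132 \cdot \frac{3}{7} = \frac{3396}{7}$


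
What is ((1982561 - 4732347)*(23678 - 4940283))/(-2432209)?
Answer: -1039970122810/187093 ≈ -5.5586e+6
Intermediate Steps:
((1982561 - 4732347)*(23678 - 4940283))/(-2432209) = -2749786*(-4916605)*(-1/2432209) = 13519611596530*(-1/2432209) = -1039970122810/187093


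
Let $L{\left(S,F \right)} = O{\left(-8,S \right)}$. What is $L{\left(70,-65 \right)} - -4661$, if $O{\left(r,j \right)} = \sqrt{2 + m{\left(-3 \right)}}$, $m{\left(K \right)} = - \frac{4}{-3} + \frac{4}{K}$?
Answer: $4661 + \sqrt{2} \approx 4662.4$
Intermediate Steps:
$m{\left(K \right)} = \frac{4}{3} + \frac{4}{K}$ ($m{\left(K \right)} = \left(-4\right) \left(- \frac{1}{3}\right) + \frac{4}{K} = \frac{4}{3} + \frac{4}{K}$)
$O{\left(r,j \right)} = \sqrt{2}$ ($O{\left(r,j \right)} = \sqrt{2 + \left(\frac{4}{3} + \frac{4}{-3}\right)} = \sqrt{2 + \left(\frac{4}{3} + 4 \left(- \frac{1}{3}\right)\right)} = \sqrt{2 + \left(\frac{4}{3} - \frac{4}{3}\right)} = \sqrt{2 + 0} = \sqrt{2}$)
$L{\left(S,F \right)} = \sqrt{2}$
$L{\left(70,-65 \right)} - -4661 = \sqrt{2} - -4661 = \sqrt{2} + 4661 = 4661 + \sqrt{2}$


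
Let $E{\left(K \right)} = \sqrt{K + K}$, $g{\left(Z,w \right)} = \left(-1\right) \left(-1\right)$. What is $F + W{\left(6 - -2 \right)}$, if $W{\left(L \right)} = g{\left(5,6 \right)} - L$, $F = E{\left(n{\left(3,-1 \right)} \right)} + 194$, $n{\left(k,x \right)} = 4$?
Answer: $187 + 2 \sqrt{2} \approx 189.83$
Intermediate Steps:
$g{\left(Z,w \right)} = 1$
$E{\left(K \right)} = \sqrt{2} \sqrt{K}$ ($E{\left(K \right)} = \sqrt{2 K} = \sqrt{2} \sqrt{K}$)
$F = 194 + 2 \sqrt{2}$ ($F = \sqrt{2} \sqrt{4} + 194 = \sqrt{2} \cdot 2 + 194 = 2 \sqrt{2} + 194 = 194 + 2 \sqrt{2} \approx 196.83$)
$W{\left(L \right)} = 1 - L$
$F + W{\left(6 - -2 \right)} = \left(194 + 2 \sqrt{2}\right) - \left(5 + 2\right) = \left(194 + 2 \sqrt{2}\right) + \left(1 - \left(6 + 2\right)\right) = \left(194 + 2 \sqrt{2}\right) + \left(1 - 8\right) = \left(194 + 2 \sqrt{2}\right) - 7 = 187 + 2 \sqrt{2}$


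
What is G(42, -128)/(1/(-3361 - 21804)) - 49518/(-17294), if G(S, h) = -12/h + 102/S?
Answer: -17562777937/276704 ≈ -63471.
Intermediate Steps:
G(42, -128)/(1/(-3361 - 21804)) - 49518/(-17294) = (-12/(-128) + 102/42)/(1/(-3361 - 21804)) - 49518/(-17294) = (-12*(-1/128) + 102*(1/42))/(1/(-25165)) - 49518*(-1/17294) = (3/32 + 17/7)/(-1/25165) + 24759/8647 = (565/224)*(-25165) + 24759/8647 = -2031175/32 + 24759/8647 = -17562777937/276704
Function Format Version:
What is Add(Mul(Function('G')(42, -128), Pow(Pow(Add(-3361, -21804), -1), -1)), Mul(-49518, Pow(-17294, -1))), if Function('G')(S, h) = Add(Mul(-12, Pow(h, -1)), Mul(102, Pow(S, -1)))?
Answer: Rational(-17562777937, 276704) ≈ -63471.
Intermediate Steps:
Add(Mul(Function('G')(42, -128), Pow(Pow(Add(-3361, -21804), -1), -1)), Mul(-49518, Pow(-17294, -1))) = Add(Mul(Add(Mul(-12, Pow(-128, -1)), Mul(102, Pow(42, -1))), Pow(Pow(Add(-3361, -21804), -1), -1)), Mul(-49518, Pow(-17294, -1))) = Add(Mul(Add(Mul(-12, Rational(-1, 128)), Mul(102, Rational(1, 42))), Pow(Pow(-25165, -1), -1)), Mul(-49518, Rational(-1, 17294))) = Add(Mul(Add(Rational(3, 32), Rational(17, 7)), Pow(Rational(-1, 25165), -1)), Rational(24759, 8647)) = Add(Mul(Rational(565, 224), -25165), Rational(24759, 8647)) = Add(Rational(-2031175, 32), Rational(24759, 8647)) = Rational(-17562777937, 276704)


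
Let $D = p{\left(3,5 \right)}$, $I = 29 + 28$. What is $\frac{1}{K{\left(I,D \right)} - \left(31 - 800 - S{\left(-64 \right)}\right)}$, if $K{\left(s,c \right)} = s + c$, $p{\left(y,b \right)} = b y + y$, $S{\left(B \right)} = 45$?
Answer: $\frac{1}{889} \approx 0.0011249$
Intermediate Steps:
$I = 57$
$p{\left(y,b \right)} = y + b y$
$D = 18$ ($D = 3 \left(1 + 5\right) = 3 \cdot 6 = 18$)
$K{\left(s,c \right)} = c + s$
$\frac{1}{K{\left(I,D \right)} - \left(31 - 800 - S{\left(-64 \right)}\right)} = \frac{1}{\left(18 + 57\right) + \left(45 - \left(\left(-32\right) 25 + 31\right)\right)} = \frac{1}{75 + \left(45 - \left(-800 + 31\right)\right)} = \frac{1}{75 + \left(45 - -769\right)} = \frac{1}{75 + \left(45 + 769\right)} = \frac{1}{75 + 814} = \frac{1}{889}$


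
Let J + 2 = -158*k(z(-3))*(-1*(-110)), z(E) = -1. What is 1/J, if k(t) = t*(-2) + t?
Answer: -1/17382 ≈ -5.7531e-5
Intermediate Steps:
k(t) = -t (k(t) = -2*t + t = -t)
J = -17382 (J = -2 - 158*(-1*(-1))*(-1*(-110)) = -2 - 158*110 = -2 - 17380 = -17382)
1/J = 1/(-17382) = -1/17382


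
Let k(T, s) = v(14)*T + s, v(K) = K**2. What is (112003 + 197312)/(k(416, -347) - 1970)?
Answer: 309315/79219 ≈ 3.9046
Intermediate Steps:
k(T, s) = s + 196*T (k(T, s) = 14**2*T + s = 196*T + s = s + 196*T)
(112003 + 197312)/(k(416, -347) - 1970) = (112003 + 197312)/((-347 + 196*416) - 1970) = 309315/((-347 + 81536) - 1970) = 309315/(81189 - 1970) = 309315/79219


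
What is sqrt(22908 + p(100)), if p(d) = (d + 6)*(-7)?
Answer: sqrt(22166) ≈ 148.88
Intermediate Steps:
p(d) = -42 - 7*d (p(d) = (6 + d)*(-7) = -42 - 7*d)
sqrt(22908 + p(100)) = sqrt(22908 + (-42 - 7*100)) = sqrt(22908 + (-42 - 700)) = sqrt(22908 - 742) = sqrt(22166)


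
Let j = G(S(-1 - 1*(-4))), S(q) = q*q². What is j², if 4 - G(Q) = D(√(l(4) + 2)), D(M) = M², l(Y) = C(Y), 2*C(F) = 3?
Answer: ¼ ≈ 0.25000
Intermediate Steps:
C(F) = 3/2 (C(F) = (½)*3 = 3/2)
l(Y) = 3/2
S(q) = q³
G(Q) = ½ (G(Q) = 4 - (√(3/2 + 2))² = 4 - (√(7/2))² = 4 - (√14/2)² = 4 - 1*7/2 = 4 - 7/2 = ½)
j = ½ ≈ 0.50000
j² = (½)² = ¼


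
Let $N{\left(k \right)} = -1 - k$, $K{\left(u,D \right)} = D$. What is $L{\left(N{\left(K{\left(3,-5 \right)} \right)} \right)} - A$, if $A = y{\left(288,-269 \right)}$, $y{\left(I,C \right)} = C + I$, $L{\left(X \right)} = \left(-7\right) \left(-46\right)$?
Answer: $303$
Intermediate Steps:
$L{\left(X \right)} = 322$
$A = 19$ ($A = -269 + 288 = 19$)
$L{\left(N{\left(K{\left(3,-5 \right)} \right)} \right)} - A = 322 - 19 = 303$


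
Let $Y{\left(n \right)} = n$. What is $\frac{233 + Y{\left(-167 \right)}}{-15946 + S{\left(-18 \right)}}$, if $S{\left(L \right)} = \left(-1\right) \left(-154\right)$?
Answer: $- \frac{11}{2632} \approx -0.0041793$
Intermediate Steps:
$S{\left(L \right)} = 154$
$\frac{233 + Y{\left(-167 \right)}}{-15946 + S{\left(-18 \right)}} = \frac{233 - 167}{-15946 + 154} = \frac{66}{-15792} = 66 \left(- \frac{1}{15792}\right) = - \frac{11}{2632}$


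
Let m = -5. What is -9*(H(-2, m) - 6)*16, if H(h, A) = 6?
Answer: 0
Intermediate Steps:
-9*(H(-2, m) - 6)*16 = -9*(6 - 6)*16 = -9*0*16 = 0*16 = 0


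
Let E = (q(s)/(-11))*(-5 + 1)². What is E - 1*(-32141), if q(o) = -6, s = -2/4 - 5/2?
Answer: 353647/11 ≈ 32150.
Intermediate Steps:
s = -3 (s = -2*¼ - 5*½ = -½ - 5/2 = -3)
E = 96/11 (E = (-6/(-11))*(-5 + 1)² = -1/11*(-6)*(-4)² = (6/11)*16 = 96/11 ≈ 8.7273)
E - 1*(-32141) = 96/11 - 1*(-32141) = 96/11 + 32141 = 353647/11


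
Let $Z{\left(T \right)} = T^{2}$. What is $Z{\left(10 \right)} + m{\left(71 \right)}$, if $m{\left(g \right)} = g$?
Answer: $171$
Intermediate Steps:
$Z{\left(10 \right)} + m{\left(71 \right)} = 10^{2} + 71 = 100 + 71 = 171$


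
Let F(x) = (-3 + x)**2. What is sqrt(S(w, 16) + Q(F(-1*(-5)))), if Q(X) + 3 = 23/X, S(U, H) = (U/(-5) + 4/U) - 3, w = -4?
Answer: 3*I*sqrt(5)/10 ≈ 0.67082*I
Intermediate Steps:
S(U, H) = -3 + 4/U - U/5 (S(U, H) = (U*(-1/5) + 4/U) - 3 = (-U/5 + 4/U) - 3 = (4/U - U/5) - 3 = -3 + 4/U - U/5)
Q(X) = -3 + 23/X
sqrt(S(w, 16) + Q(F(-1*(-5)))) = sqrt((-3 + 4/(-4) - 1/5*(-4)) + (-3 + 23/((-3 - 1*(-5))**2))) = sqrt((-3 + 4*(-1/4) + 4/5) + (-3 + 23/((-3 + 5)**2))) = sqrt((-3 - 1 + 4/5) + (-3 + 23/(2**2))) = sqrt(-16/5 + (-3 + 23/4)) = sqrt(-16/5 + 11/4) = sqrt(-9/20) = 3*I*sqrt(5)/10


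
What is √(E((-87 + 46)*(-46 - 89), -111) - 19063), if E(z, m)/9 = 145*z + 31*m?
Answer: √7173143 ≈ 2678.3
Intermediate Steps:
E(z, m) = 279*m + 1305*z (E(z, m) = 9*(145*z + 31*m) = 9*(31*m + 145*z) = 279*m + 1305*z)
√(E((-87 + 46)*(-46 - 89), -111) - 19063) = √((279*(-111) + 1305*((-87 + 46)*(-46 - 89))) - 19063) = √((-30969 + 1305*(-41*(-135))) - 19063) = √((-30969 + 1305*5535) - 19063) = √((-30969 + 7223175) - 19063) = √(7192206 - 19063) = √7173143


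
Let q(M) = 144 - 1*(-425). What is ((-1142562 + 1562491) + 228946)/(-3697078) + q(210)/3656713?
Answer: -2370646010493/13519153184614 ≈ -0.17535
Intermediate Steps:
q(M) = 569 (q(M) = 144 + 425 = 569)
((-1142562 + 1562491) + 228946)/(-3697078) + q(210)/3656713 = ((-1142562 + 1562491) + 228946)/(-3697078) + 569/3656713 = (419929 + 228946)*(-1/3697078) + 569*(1/3656713) = 648875*(-1/3697078) + 569/3656713 = -648875/3697078 + 569/3656713 = -2370646010493/13519153184614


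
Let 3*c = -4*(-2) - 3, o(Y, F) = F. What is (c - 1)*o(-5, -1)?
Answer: -⅔ ≈ -0.66667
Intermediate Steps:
c = 5/3 (c = (-4*(-2) - 3)/3 = (8 - 3)/3 = (⅓)*5 = 5/3 ≈ 1.6667)
(c - 1)*o(-5, -1) = (5/3 - 1)*(-1) = (⅔)*(-1) = -⅔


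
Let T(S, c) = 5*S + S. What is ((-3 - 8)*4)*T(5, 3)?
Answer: -1320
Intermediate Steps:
T(S, c) = 6*S
((-3 - 8)*4)*T(5, 3) = ((-3 - 8)*4)*(6*5) = -11*4*30 = -44*30 = -1320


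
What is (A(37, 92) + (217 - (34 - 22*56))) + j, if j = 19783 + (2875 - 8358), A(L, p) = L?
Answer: 15752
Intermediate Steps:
j = 14300 (j = 19783 - 5483 = 14300)
(A(37, 92) + (217 - (34 - 22*56))) + j = (37 + (217 - (34 - 22*56))) + 14300 = (37 + (217 - (34 - 1232))) + 14300 = (37 + (217 - 1*(-1198))) + 14300 = (37 + (217 + 1198)) + 14300 = (37 + 1415) + 14300 = 1452 + 14300 = 15752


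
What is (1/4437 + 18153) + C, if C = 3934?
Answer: 98000020/4437 ≈ 22087.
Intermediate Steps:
(1/4437 + 18153) + C = (1/4437 + 18153) + 3934 = 80544862/4437 + 3934 = 98000020/4437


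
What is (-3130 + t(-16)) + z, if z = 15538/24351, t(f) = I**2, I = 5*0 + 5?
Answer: -75594317/24351 ≈ -3104.4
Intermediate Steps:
I = 5 (I = 0 + 5 = 5)
t(f) = 25 (t(f) = 5**2 = 25)
z = 15538/24351 (z = 15538*(1/24351) = 15538/24351 ≈ 0.63808)
(-3130 + t(-16)) + z = (-3130 + 25) + 15538/24351 = -3105 + 15538/24351 = -75594317/24351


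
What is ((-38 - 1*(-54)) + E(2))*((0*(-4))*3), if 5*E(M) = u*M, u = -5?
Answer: 0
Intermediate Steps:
E(M) = -M (E(M) = (-5*M)/5 = -M)
((-38 - 1*(-54)) + E(2))*((0*(-4))*3) = ((-38 - 1*(-54)) - 1*2)*((0*(-4))*3) = ((-38 + 54) - 2)*(0*3) = (16 - 2)*0 = 14*0 = 0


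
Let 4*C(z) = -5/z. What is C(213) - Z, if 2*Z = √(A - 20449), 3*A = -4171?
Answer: -5/852 - I*√196554/6 ≈ -0.0058685 - 73.891*I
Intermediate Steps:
A = -4171/3 (A = (⅓)*(-4171) = -4171/3 ≈ -1390.3)
C(z) = -5/(4*z) (C(z) = (-5/z)/4 = -5/(4*z))
Z = I*√196554/6 (Z = √(-4171/3 - 20449)/2 = √(-65518/3)/2 = (I*√196554/3)/2 = I*√196554/6 ≈ 73.891*I)
C(213) - Z = -5/4/213 - I*√196554/6 = -5/4*1/213 - I*√196554/6 = -5/852 - I*√196554/6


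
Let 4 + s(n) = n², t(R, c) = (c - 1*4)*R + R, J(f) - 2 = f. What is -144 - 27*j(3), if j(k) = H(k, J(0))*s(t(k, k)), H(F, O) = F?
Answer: 180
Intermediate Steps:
J(f) = 2 + f
t(R, c) = R + R*(-4 + c) (t(R, c) = (c - 4)*R + R = (-4 + c)*R + R = R*(-4 + c) + R = R + R*(-4 + c))
s(n) = -4 + n²
j(k) = k*(-4 + k²*(-3 + k)²) (j(k) = k*(-4 + (k*(-3 + k))²) = k*(-4 + k²*(-3 + k)²))
-144 - 27*j(3) = -144 - 81*(-4 + 3²*(-3 + 3)²) = -144 - 81*(-4 + 9*0²) = -144 - 81*(-4 + 9*0) = -144 - 81*(-4 + 0) = -144 - 81*(-4) = -144 - 27*(-12) = -144 + 324 = 180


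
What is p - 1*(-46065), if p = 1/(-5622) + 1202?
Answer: 265735073/5622 ≈ 47267.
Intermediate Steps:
p = 6757643/5622 (p = -1/5622 + 1202 = 6757643/5622 ≈ 1202.0)
p - 1*(-46065) = 6757643/5622 - 1*(-46065) = 6757643/5622 + 46065 = 265735073/5622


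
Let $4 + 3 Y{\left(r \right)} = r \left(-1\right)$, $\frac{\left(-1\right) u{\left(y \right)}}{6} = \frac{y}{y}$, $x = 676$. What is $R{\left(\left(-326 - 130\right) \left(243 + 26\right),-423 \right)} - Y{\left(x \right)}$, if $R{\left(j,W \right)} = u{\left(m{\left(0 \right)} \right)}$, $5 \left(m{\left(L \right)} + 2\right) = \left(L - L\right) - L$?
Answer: $\frac{662}{3} \approx 220.67$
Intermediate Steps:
$m{\left(L \right)} = -2 - \frac{L}{5}$ ($m{\left(L \right)} = -2 + \frac{\left(L - L\right) - L}{5} = -2 + \frac{0 - L}{5} = -2 + \frac{\left(-1\right) L}{5} = -2 - \frac{L}{5}$)
$u{\left(y \right)} = -6$ ($u{\left(y \right)} = - 6 \frac{y}{y} = \left(-6\right) 1 = -6$)
$R{\left(j,W \right)} = -6$
$Y{\left(r \right)} = - \frac{4}{3} - \frac{r}{3}$ ($Y{\left(r \right)} = - \frac{4}{3} + \frac{r \left(-1\right)}{3} = - \frac{4}{3} + \frac{\left(-1\right) r}{3} = - \frac{4}{3} - \frac{r}{3}$)
$R{\left(\left(-326 - 130\right) \left(243 + 26\right),-423 \right)} - Y{\left(x \right)} = -6 - \left(- \frac{4}{3} - \frac{676}{3}\right) = -6 - - \frac{680}{3} = -6 + \frac{680}{3} = \frac{662}{3}$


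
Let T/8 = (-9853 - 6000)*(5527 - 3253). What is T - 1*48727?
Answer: -288446503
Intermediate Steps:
T = -288397776 (T = 8*((-9853 - 6000)*(5527 - 3253)) = 8*(-15853*2274) = 8*(-36049722) = -288397776)
T - 1*48727 = -288397776 - 1*48727 = -288397776 - 48727 = -288446503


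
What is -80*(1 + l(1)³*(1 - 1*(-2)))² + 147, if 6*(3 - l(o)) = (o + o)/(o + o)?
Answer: -124203497/324 ≈ -3.8334e+5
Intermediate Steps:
l(o) = 17/6 (l(o) = 3 - (o + o)/(6*(o + o)) = 3 - 2*o/(6*(2*o)) = 3 - 2*o*1/(2*o)/6 = 3 - ⅙*1 = 3 - ⅙ = 17/6)
-80*(1 + l(1)³*(1 - 1*(-2)))² + 147 = -80*(1 + (17/6)³*(1 - 1*(-2)))² + 147 = -80*(1 + 4913*(1 + 2)/216)² + 147 = -80*(1 + (4913/216)*3)² + 147 = -80*(1 + 4913/72)² + 147 = -80*(4985/72)² + 147 = -80*24850225/5184 + 147 = -124251125/324 + 147 = -124203497/324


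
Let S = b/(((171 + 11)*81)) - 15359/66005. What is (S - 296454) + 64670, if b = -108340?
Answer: -112771902125359/486522855 ≈ -2.3179e+5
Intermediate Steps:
S = -3688702039/486522855 (S = -108340*1/(81*(171 + 11)) - 15359/66005 = -108340/(182*81) - 15359*1/66005 = -108340/14742 - 15359/66005 = -108340*1/14742 - 15359/66005 = -54170/7371 - 15359/66005 = -3688702039/486522855 ≈ -7.5818)
(S - 296454) + 64670 = (-3688702039/486522855 - 296454) + 64670 = -144235335158209/486522855 + 64670 = -112771902125359/486522855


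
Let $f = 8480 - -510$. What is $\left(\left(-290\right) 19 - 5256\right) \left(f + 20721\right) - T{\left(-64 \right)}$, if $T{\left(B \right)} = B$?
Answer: $-319868562$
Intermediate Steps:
$f = 8990$ ($f = 8480 + 510 = 8990$)
$\left(\left(-290\right) 19 - 5256\right) \left(f + 20721\right) - T{\left(-64 \right)} = \left(\left(-290\right) 19 - 5256\right) \left(8990 + 20721\right) - -64 = \left(-5510 - 5256\right) 29711 + 64 = \left(-10766\right) 29711 + 64 = -319868626 + 64 = -319868562$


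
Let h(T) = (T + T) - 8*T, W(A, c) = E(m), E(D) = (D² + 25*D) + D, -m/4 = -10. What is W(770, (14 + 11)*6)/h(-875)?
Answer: 88/175 ≈ 0.50286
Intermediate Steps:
m = 40 (m = -4*(-10) = 40)
E(D) = D² + 26*D
W(A, c) = 2640 (W(A, c) = 40*(26 + 40) = 40*66 = 2640)
h(T) = -6*T (h(T) = 2*T - 8*T = -6*T)
W(770, (14 + 11)*6)/h(-875) = 2640/((-6*(-875))) = 2640/5250 = 2640*(1/5250) = 88/175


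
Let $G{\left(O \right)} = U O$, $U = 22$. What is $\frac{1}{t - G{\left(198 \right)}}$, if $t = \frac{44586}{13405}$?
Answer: $- \frac{13405}{58347594} \approx -0.00022974$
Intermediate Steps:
$t = \frac{44586}{13405}$ ($t = 44586 \cdot \frac{1}{13405} = \frac{44586}{13405} \approx 3.3261$)
$G{\left(O \right)} = 22 O$
$\frac{1}{t - G{\left(198 \right)}} = \frac{1}{\frac{44586}{13405} - 22 \cdot 198} = \frac{1}{\frac{44586}{13405} - 4356} = \frac{1}{- \frac{58347594}{13405}} = - \frac{13405}{58347594}$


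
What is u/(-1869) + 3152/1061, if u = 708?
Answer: 1713300/661003 ≈ 2.5920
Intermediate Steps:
u/(-1869) + 3152/1061 = 708/(-1869) + 3152/1061 = 708*(-1/1869) + 3152*(1/1061) = -236/623 + 3152/1061 = 1713300/661003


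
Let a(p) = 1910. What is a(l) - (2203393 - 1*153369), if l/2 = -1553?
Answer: -2048114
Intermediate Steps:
l = -3106 (l = 2*(-1553) = -3106)
a(l) - (2203393 - 1*153369) = 1910 - (2203393 - 1*153369) = 1910 - (2203393 - 153369) = 1910 - 1*2050024 = 1910 - 2050024 = -2048114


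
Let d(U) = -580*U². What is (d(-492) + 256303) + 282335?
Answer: -139858482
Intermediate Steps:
(d(-492) + 256303) + 282335 = (-580*(-492)² + 256303) + 282335 = (-580*242064 + 256303) + 282335 = (-140397120 + 256303) + 282335 = -140140817 + 282335 = -139858482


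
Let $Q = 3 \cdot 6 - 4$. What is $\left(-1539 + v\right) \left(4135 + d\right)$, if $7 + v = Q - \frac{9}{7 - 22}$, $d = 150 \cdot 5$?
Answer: $-7480889$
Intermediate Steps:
$d = 750$
$Q = 14$ ($Q = 18 - 4 = 14$)
$v = \frac{38}{5}$ ($v = -7 + \left(14 - \frac{9}{7 - 22}\right) = -7 + \left(14 - \frac{9}{-15}\right) = -7 + \left(14 - - \frac{3}{5}\right) = -7 + \left(14 + \frac{3}{5}\right) = -7 + \frac{73}{5} = \frac{38}{5} \approx 7.6$)
$\left(-1539 + v\right) \left(4135 + d\right) = \left(-1539 + \frac{38}{5}\right) \left(4135 + 750\right) = \left(- \frac{7657}{5}\right) 4885 = -7480889$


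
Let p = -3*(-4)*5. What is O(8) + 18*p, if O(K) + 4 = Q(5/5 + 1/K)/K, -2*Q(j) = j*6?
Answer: 68837/64 ≈ 1075.6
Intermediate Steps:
Q(j) = -3*j (Q(j) = -j*6/2 = -3*j)
p = 60 (p = 12*5 = 60)
O(K) = -4 + (-3 - 3/K)/K (O(K) = -4 + (-3*(5/5 + 1/K))/K = -4 + (-3*(5*(1/5) + 1/K))/K = -4 + (-3*(1 + 1/K))/K = -4 + (-3 - 3/K)/K)
O(8) + 18*p = (-4 - 3/8 - 3/8**2) + 18*60 = (-4 - 3*1/8 - 3*1/64) + 1080 = (-4 - 3/8 - 3/64) + 1080 = -283/64 + 1080 = 68837/64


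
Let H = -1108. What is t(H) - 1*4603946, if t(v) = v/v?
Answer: -4603945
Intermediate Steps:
t(v) = 1
t(H) - 1*4603946 = 1 - 1*4603946 = 1 - 4603946 = -4603945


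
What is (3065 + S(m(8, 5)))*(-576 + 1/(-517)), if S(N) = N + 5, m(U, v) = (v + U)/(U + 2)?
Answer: -9146116409/5170 ≈ -1.7691e+6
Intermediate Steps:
m(U, v) = (U + v)/(2 + U)
S(N) = 5 + N
(3065 + S(m(8, 5)))*(-576 + 1/(-517)) = (3065 + (5 + (8 + 5)/(2 + 8)))*(-576 + 1/(-517)) = (3065 + (5 + 13/10))*(-576 - 1/517) = (3065 + (5 + (1/10)*13))*(-297793/517) = (3065 + (5 + 13/10))*(-297793/517) = (3065 + 63/10)*(-297793/517) = (30713/10)*(-297793/517) = -9146116409/5170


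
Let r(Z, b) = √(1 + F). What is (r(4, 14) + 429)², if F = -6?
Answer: (429 + I*√5)² ≈ 1.8404e+5 + 1919.0*I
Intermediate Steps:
r(Z, b) = I*√5 (r(Z, b) = √(1 - 6) = √(-5) = I*√5)
(r(4, 14) + 429)² = (I*√5 + 429)² = (429 + I*√5)²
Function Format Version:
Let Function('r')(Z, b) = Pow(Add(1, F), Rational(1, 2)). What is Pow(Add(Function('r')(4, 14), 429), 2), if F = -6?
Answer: Pow(Add(429, Mul(I, Pow(5, Rational(1, 2)))), 2) ≈ Add(1.8404e+5, Mul(1919., I))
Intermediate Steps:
Function('r')(Z, b) = Mul(I, Pow(5, Rational(1, 2))) (Function('r')(Z, b) = Pow(Add(1, -6), Rational(1, 2)) = Pow(-5, Rational(1, 2)) = Mul(I, Pow(5, Rational(1, 2))))
Pow(Add(Function('r')(4, 14), 429), 2) = Pow(Add(Mul(I, Pow(5, Rational(1, 2))), 429), 2) = Pow(Add(429, Mul(I, Pow(5, Rational(1, 2)))), 2)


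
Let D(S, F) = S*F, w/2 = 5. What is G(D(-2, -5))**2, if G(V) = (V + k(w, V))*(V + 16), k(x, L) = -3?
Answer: 33124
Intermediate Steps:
w = 10 (w = 2*5 = 10)
D(S, F) = F*S
G(V) = (-3 + V)*(16 + V) (G(V) = (V - 3)*(V + 16) = (-3 + V)*(16 + V))
G(D(-2, -5))**2 = (-48 + (-5*(-2))**2 + 13*(-5*(-2)))**2 = (-48 + 10**2 + 13*10)**2 = (-48 + 100 + 130)**2 = 182**2 = 33124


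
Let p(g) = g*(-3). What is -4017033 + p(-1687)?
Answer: -4011972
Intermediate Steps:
p(g) = -3*g
-4017033 + p(-1687) = -4017033 - 3*(-1687) = -4017033 + 5061 = -4011972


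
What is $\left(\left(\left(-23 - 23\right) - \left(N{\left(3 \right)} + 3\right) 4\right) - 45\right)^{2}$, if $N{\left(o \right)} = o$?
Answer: $13225$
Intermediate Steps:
$\left(\left(\left(-23 - 23\right) - \left(N{\left(3 \right)} + 3\right) 4\right) - 45\right)^{2} = \left(\left(\left(-23 - 23\right) - \left(3 + 3\right) 4\right) - 45\right)^{2} = \left(\left(-46 - 6 \cdot 4\right) - 45\right)^{2} = \left(\left(-46 - 24\right) - 45\right)^{2} = \left(-70 - 45\right)^{2} = \left(-115\right)^{2} = 13225$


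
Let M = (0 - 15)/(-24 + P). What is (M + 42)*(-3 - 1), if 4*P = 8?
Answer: -1878/11 ≈ -170.73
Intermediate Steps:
P = 2 (P = (¼)*8 = 2)
M = 15/22 (M = (0 - 15)/(-24 + 2) = -15/(-22) = -15*(-1/22) = 15/22 ≈ 0.68182)
(M + 42)*(-3 - 1) = (15/22 + 42)*(-3 - 1) = (939/22)*(-4) = -1878/11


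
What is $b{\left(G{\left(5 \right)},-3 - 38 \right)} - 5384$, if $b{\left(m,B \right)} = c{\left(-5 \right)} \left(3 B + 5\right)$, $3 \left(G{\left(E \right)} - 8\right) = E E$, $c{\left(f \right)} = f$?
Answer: $-4794$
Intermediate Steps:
$G{\left(E \right)} = 8 + \frac{E^{2}}{3}$ ($G{\left(E \right)} = 8 + \frac{E E}{3} = 8 + \frac{E^{2}}{3}$)
$b{\left(m,B \right)} = -25 - 15 B$ ($b{\left(m,B \right)} = - 5 \left(3 B + 5\right) = - 5 \left(5 + 3 B\right) = -25 - 15 B$)
$b{\left(G{\left(5 \right)},-3 - 38 \right)} - 5384 = \left(-25 - 15 \left(-3 - 38\right)\right) - 5384 = \left(-25 - -615\right) - 5384 = \left(-25 + 615\right) - 5384 = 590 - 5384 = -4794$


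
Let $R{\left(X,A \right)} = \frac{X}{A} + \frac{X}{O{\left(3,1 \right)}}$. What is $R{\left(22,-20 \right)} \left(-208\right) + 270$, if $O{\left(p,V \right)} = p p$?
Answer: $- \frac{434}{45} \approx -9.6444$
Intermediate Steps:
$O{\left(p,V \right)} = p^{2}$
$R{\left(X,A \right)} = \frac{X}{9} + \frac{X}{A}$ ($R{\left(X,A \right)} = \frac{X}{A} + \frac{X}{3^{2}} = \frac{X}{A} + \frac{X}{9} = \frac{X}{9} + \frac{X}{A}$)
$R{\left(22,-20 \right)} \left(-208\right) + 270 = \left(\frac{1}{9} \cdot 22 + \frac{22}{-20}\right) \left(-208\right) + 270 = \left(\frac{22}{9} + 22 \left(- \frac{1}{20}\right)\right) \left(-208\right) + 270 = \left(\frac{22}{9} - \frac{11}{10}\right) \left(-208\right) + 270 = \frac{121}{90} \left(-208\right) + 270 = - \frac{12584}{45} + 270 = - \frac{434}{45}$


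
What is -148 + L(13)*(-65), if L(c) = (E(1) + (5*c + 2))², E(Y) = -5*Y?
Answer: -250008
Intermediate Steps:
L(c) = (-3 + 5*c)² (L(c) = (-5*1 + (5*c + 2))² = (-5 + (2 + 5*c))² = (-3 + 5*c)²)
-148 + L(13)*(-65) = -148 + (-3 + 5*13)²*(-65) = -148 + (-3 + 65)²*(-65) = -148 + 62²*(-65) = -148 + 3844*(-65) = -148 - 249860 = -250008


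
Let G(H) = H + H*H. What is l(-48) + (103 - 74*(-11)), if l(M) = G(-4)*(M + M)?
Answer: -235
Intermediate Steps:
G(H) = H + H²
l(M) = 24*M (l(M) = (-4*(1 - 4))*(M + M) = (-4*(-3))*(2*M) = 12*(2*M) = 24*M)
l(-48) + (103 - 74*(-11)) = 24*(-48) + (103 - 74*(-11)) = -1152 + (103 + 814) = -1152 + 917 = -235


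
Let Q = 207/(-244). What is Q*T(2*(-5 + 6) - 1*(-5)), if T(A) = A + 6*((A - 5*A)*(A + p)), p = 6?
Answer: 450639/244 ≈ 1846.9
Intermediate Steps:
T(A) = A - 24*A*(6 + A) (T(A) = A + 6*((A - 5*A)*(A + 6)) = A + 6*((-4*A)*(6 + A)) = A + 6*(-4*A*(6 + A)) = A - 24*A*(6 + A))
Q = -207/244 (Q = 207*(-1/244) = -207/244 ≈ -0.84836)
Q*T(2*(-5 + 6) - 1*(-5)) = -(-207)*(2*(-5 + 6) - 1*(-5))*(143 + 24*(2*(-5 + 6) - 1*(-5)))/244 = -(-207)*(2*1 + 5)*(143 + 24*(2*1 + 5))/244 = -(-207)*(2 + 5)*(143 + 24*(2 + 5))/244 = -(-207)*7*(143 + 24*7)/244 = -(-207)*7*(143 + 168)/244 = -(-207)*7*311/244 = -207/244*(-2177) = 450639/244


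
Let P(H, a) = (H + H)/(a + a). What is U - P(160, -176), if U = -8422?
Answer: -92632/11 ≈ -8421.1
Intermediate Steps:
P(H, a) = H/a (P(H, a) = (2*H)/((2*a)) = (2*H)*(1/(2*a)) = H/a)
U - P(160, -176) = -8422 - 160/(-176) = -8422 - 160*(-1)/176 = -8422 - 1*(-10/11) = -8422 + 10/11 = -92632/11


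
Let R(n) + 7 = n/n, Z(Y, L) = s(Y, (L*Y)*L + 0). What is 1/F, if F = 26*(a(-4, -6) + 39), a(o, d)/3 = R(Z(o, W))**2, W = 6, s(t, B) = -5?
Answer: 1/3822 ≈ 0.00026164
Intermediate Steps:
Z(Y, L) = -5
R(n) = -6 (R(n) = -7 + n/n = -7 + 1 = -6)
a(o, d) = 108 (a(o, d) = 3*(-6)**2 = 3*36 = 108)
F = 3822 (F = 26*(108 + 39) = 26*147 = 3822)
1/F = 1/3822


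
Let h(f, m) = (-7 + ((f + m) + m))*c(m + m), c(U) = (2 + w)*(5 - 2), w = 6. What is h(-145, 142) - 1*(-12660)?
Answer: 15828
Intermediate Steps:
c(U) = 24 (c(U) = (2 + 6)*(5 - 2) = 8*3 = 24)
h(f, m) = -168 + 24*f + 48*m (h(f, m) = (-7 + ((f + m) + m))*24 = (-7 + (f + 2*m))*24 = (-7 + f + 2*m)*24 = -168 + 24*f + 48*m)
h(-145, 142) - 1*(-12660) = (-168 + 24*(-145) + 48*142) - 1*(-12660) = (-168 - 3480 + 6816) + 12660 = 3168 + 12660 = 15828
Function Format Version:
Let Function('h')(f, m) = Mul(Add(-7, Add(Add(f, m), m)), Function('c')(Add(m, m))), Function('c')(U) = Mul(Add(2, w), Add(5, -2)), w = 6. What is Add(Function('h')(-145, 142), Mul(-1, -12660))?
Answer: 15828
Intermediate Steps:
Function('c')(U) = 24 (Function('c')(U) = Mul(Add(2, 6), Add(5, -2)) = Mul(8, 3) = 24)
Function('h')(f, m) = Add(-168, Mul(24, f), Mul(48, m)) (Function('h')(f, m) = Mul(Add(-7, Add(Add(f, m), m)), 24) = Mul(Add(-7, Add(f, Mul(2, m))), 24) = Mul(Add(-7, f, Mul(2, m)), 24) = Add(-168, Mul(24, f), Mul(48, m)))
Add(Function('h')(-145, 142), Mul(-1, -12660)) = Add(Add(-168, Mul(24, -145), Mul(48, 142)), Mul(-1, -12660)) = Add(Add(-168, -3480, 6816), 12660) = Add(3168, 12660) = 15828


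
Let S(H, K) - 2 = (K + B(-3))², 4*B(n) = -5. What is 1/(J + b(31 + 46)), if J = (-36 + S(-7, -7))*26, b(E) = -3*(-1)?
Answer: 8/7109 ≈ 0.0011253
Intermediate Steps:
B(n) = -5/4 (B(n) = (¼)*(-5) = -5/4)
S(H, K) = 2 + (-5/4 + K)² (S(H, K) = 2 + (K - 5/4)² = 2 + (-5/4 + K)²)
b(E) = 3
J = 7085/8 (J = (-36 + (2 + (-5 + 4*(-7))²/16))*26 = (-36 + (2 + (-5 - 28)²/16))*26 = (-36 + (2 + (1/16)*(-33)²))*26 = (-36 + (2 + (1/16)*1089))*26 = (-36 + (2 + 1089/16))*26 = (-36 + 1121/16)*26 = (545/16)*26 = 7085/8 ≈ 885.63)
1/(J + b(31 + 46)) = 1/(7085/8 + 3) = 1/(7109/8) = 8/7109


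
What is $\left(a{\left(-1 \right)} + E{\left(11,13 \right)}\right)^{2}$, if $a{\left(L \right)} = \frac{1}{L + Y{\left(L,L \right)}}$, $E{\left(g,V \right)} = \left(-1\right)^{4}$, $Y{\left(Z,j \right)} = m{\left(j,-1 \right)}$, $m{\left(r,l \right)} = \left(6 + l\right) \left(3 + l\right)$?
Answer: $\frac{100}{81} \approx 1.2346$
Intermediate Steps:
$m{\left(r,l \right)} = \left(3 + l\right) \left(6 + l\right)$
$Y{\left(Z,j \right)} = 10$ ($Y{\left(Z,j \right)} = 18 + \left(-1\right)^{2} + 9 \left(-1\right) = 18 + 1 - 9 = 10$)
$E{\left(g,V \right)} = 1$
$a{\left(L \right)} = \frac{1}{10 + L}$ ($a{\left(L \right)} = \frac{1}{L + 10} = \frac{1}{10 + L}$)
$\left(a{\left(-1 \right)} + E{\left(11,13 \right)}\right)^{2} = \left(\frac{1}{10 - 1} + 1\right)^{2} = \left(\frac{1}{9} + 1\right)^{2} = \left(\frac{10}{9}\right)^{2} = \frac{100}{81}$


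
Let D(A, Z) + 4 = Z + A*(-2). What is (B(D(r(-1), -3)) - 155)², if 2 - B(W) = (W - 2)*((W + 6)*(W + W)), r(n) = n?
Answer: 49729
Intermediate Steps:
D(A, Z) = -4 + Z - 2*A (D(A, Z) = -4 + (Z + A*(-2)) = -4 + (Z - 2*A) = -4 + Z - 2*A)
B(W) = 2 - 2*W*(-2 + W)*(6 + W) (B(W) = 2 - (W - 2)*(W + 6)*(W + W) = 2 - (-2 + W)*(6 + W)*(2*W) = 2 - (-2 + W)*2*W*(6 + W) = 2 - 2*W*(-2 + W)*(6 + W))
(B(D(r(-1), -3)) - 155)² = ((2 - 8*(-4 - 3 - 2*(-1))² - 2*(-4 - 3 - 2*(-1))³ + 24*(-4 - 3 - 2*(-1))) - 155)² = ((2 - 8*(-4 - 3 + 2)² - 2*(-4 - 3 + 2)³ + 24*(-4 - 3 + 2)) - 155)² = ((2 - 8*(-5)² - 2*(-5)³ + 24*(-5)) - 155)² = ((2 - 8*25 - 2*(-125) - 120) - 155)² = ((2 - 200 + 250 - 120) - 155)² = (-68 - 155)² = (-223)² = 49729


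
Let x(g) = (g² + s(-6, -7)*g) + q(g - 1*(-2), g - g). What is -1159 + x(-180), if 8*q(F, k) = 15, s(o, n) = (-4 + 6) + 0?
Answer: 247063/8 ≈ 30883.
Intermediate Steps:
s(o, n) = 2 (s(o, n) = 2 + 0 = 2)
q(F, k) = 15/8 (q(F, k) = (⅛)*15 = 15/8)
x(g) = 15/8 + g² + 2*g (x(g) = (g² + 2*g) + 15/8 = 15/8 + g² + 2*g)
-1159 + x(-180) = -1159 + (15/8 + (-180)² + 2*(-180)) = -1159 + (15/8 + 32400 - 360) = -1159 + 256335/8 = 247063/8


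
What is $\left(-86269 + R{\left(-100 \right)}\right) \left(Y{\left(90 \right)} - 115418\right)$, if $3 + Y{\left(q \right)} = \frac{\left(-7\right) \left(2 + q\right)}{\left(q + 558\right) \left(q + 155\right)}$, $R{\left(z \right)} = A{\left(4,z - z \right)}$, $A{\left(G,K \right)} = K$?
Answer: $\frac{56457633576017}{5670} \approx 9.9573 \cdot 10^{9}$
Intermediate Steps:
$R{\left(z \right)} = 0$ ($R{\left(z \right)} = z - z = 0$)
$Y{\left(q \right)} = -3 + \frac{-14 - 7 q}{\left(155 + q\right) \left(558 + q\right)}$ ($Y{\left(q \right)} = -3 + \frac{\left(-7\right) \left(2 + q\right)}{\left(q + 558\right) \left(q + 155\right)} = -3 + \frac{-14 - 7 q}{\left(558 + q\right) \left(155 + q\right)} = -3 + \frac{-14 - 7 q}{\left(155 + q\right) \left(558 + q\right)}$)
$\left(-86269 + R{\left(-100 \right)}\right) \left(Y{\left(90 \right)} - 115418\right) = \left(-86269 + 0\right) \left(\frac{-259484 - 193140 - 3 \cdot 90^{2}}{86490 + 90^{2} + 713 \cdot 90} - 115418\right) = - 86269 \left(\frac{-259484 - 193140 - 24300}{86490 + 8100 + 64170} - 115418\right) = - 86269 \left(\frac{-259484 - 193140 - 24300}{158760} - 115418\right) = - 86269 \left(\frac{1}{158760} \left(-476924\right) - 115418\right) = - 86269 \left(- \frac{17033}{5670} - 115418\right) = \left(-86269\right) \left(- \frac{654437093}{5670}\right) = \frac{56457633576017}{5670}$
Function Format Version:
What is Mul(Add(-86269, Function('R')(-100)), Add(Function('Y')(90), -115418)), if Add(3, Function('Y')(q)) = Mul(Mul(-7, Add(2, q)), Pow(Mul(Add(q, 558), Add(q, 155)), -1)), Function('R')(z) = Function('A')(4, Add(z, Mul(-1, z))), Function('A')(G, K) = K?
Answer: Rational(56457633576017, 5670) ≈ 9.9573e+9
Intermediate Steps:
Function('R')(z) = 0 (Function('R')(z) = Add(z, Mul(-1, z)) = 0)
Function('Y')(q) = Add(-3, Mul(Pow(Add(155, q), -1), Pow(Add(558, q), -1), Add(-14, Mul(-7, q)))) (Function('Y')(q) = Add(-3, Mul(Mul(-7, Add(2, q)), Pow(Mul(Add(q, 558), Add(q, 155)), -1))) = Add(-3, Mul(Add(-14, Mul(-7, q)), Pow(Mul(Add(558, q), Add(155, q)), -1))) = Add(-3, Mul(Add(-14, Mul(-7, q)), Pow(Mul(Add(155, q), Add(558, q)), -1))) = Add(-3, Mul(Add(-14, Mul(-7, q)), Mul(Pow(Add(155, q), -1), Pow(Add(558, q), -1)))) = Add(-3, Mul(Pow(Add(155, q), -1), Pow(Add(558, q), -1), Add(-14, Mul(-7, q)))))
Mul(Add(-86269, Function('R')(-100)), Add(Function('Y')(90), -115418)) = Mul(Add(-86269, 0), Add(Mul(Pow(Add(86490, Pow(90, 2), Mul(713, 90)), -1), Add(-259484, Mul(-2146, 90), Mul(-3, Pow(90, 2)))), -115418)) = Mul(-86269, Add(Mul(Pow(Add(86490, 8100, 64170), -1), Add(-259484, -193140, Mul(-3, 8100))), -115418)) = Mul(-86269, Add(Mul(Pow(158760, -1), Add(-259484, -193140, -24300)), -115418)) = Mul(-86269, Add(Mul(Rational(1, 158760), -476924), -115418)) = Mul(-86269, Add(Rational(-17033, 5670), -115418)) = Mul(-86269, Rational(-654437093, 5670)) = Rational(56457633576017, 5670)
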